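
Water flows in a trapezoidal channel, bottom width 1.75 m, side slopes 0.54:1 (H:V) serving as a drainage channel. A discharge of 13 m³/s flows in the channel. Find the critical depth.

y_c = 1.51 m

At critical depth, Q² T / (g A³) = 1, i.e. A³/T = Q²/g = 13²/9.81 = 17.23.
At y = 1.78 m: A³/T = 30.61 — too large.
At y = 1.15 m: A³/T = 6.775 — too small.
At y = 1.51 m: A³/T = 17.19 — ≈ 17.23.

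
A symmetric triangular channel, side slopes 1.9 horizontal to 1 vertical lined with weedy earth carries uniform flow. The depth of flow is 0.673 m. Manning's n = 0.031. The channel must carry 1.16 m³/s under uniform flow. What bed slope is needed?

For a triangular section with side slope z = 1.9: A = zy² = 1.9×0.673² = 0.8606 m²; P = 2y√(1+z²) = 2×0.673×2.147 = 2.89 m.
Hydraulic radius R = A/P = 0.8606/2.89 = 0.2978 m.
From Manning's equation, S = [nQ / (1 A R^(2/3))]² = [0.031 × 1.16 / (1 × 0.8606 × 0.2978^(2/3))]² = 0.00878.

S = 0.00878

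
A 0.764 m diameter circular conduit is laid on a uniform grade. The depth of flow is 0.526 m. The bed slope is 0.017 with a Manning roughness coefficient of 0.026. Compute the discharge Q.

For a circular section of diameter D = 0.764 m at depth y = 0.526 m, the central angle is θ = 2 arccos(1 − 2y/D) = 3.915 rad. Then A = (D²/8)(θ − sin θ) = 0.3366 m² and P = Dθ/2 = 1.495 m.
Hydraulic radius R = A/P = 0.3366/1.495 = 0.2251 m.
Manning's equation: Q = (1/n) A R^(2/3) S^(1/2) = (1/0.026) × 0.3366 × 0.2251^(2/3) × 0.017^(1/2) = 0.625 m³/s.

Q = 0.625 m³/s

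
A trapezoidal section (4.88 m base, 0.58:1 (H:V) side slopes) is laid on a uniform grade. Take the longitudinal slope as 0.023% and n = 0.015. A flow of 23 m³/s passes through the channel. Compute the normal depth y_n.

y_n = 2.65 m

Manning's equation rearranged: A R^(2/3) = nQ / (1·√S) = 0.015 × 23 / (√0.00023) = 22.75.
At y = 2.33 m: A R^(2/3) = 18.29 — too small.
At y = 3.22 m: A R^(2/3) = 31.71 — too large.
At y = 2.65 m: A R^(2/3) = 22.73 — close enough.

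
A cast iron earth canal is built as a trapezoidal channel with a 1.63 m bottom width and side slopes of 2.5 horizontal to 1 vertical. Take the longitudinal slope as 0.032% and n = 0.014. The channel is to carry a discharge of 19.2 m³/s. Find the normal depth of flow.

Manning's equation rearranged: A R^(2/3) = nQ / (1·√S) = 0.014 × 19.2 / (√0.00032) = 15.03.
Try y = 1.7 m: A R^(2/3) = 9.502 — low.
Try y = 2.07 m: A R^(2/3) = 15.03 — close enough.

y_n = 2.07 m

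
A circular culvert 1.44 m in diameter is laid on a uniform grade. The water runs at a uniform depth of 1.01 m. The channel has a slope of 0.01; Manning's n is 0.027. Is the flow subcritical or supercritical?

For a circular section of diameter D = 1.44 m at depth y = 1.01 m, the central angle is θ = 2 arccos(1 − 2y/D) = 3.971 rad. Then A = (D²/8)(θ − sin θ) = 1.22 m² and P = Dθ/2 = 2.859 m.
Hydraulic radius R = A/P = 1.22/2.859 = 0.4268 m.
V = (1/n) R^(2/3) √S = (1/0.027) × 0.4268^(2/3) × √0.01 = 2.1 m/s. Hydraulic depth D_h = A/T = 1.22/1.318 = 0.9259 m.
Froude number Fr = V/√(g·D_h) = 2.1/√(9.81×0.9259) = 0.697, which is less than 1, so the flow is subcritical.

subcritical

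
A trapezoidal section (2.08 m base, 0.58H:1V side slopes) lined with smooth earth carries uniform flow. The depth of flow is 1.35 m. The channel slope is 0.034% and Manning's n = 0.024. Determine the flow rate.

With bottom width b = 2.08 m and side slope z = 0.58: A = (b + zy)y = (2.08 + 0.58×1.35)×1.35 = 3.865 m²; P = b + 2y√(1+z²) = 2.08 + 2×1.35×1.156 = 5.201 m.
Hydraulic radius R = A/P = 3.865/5.201 = 0.7431 m.
Manning's equation: Q = (1/n) A R^(2/3) S^(1/2) = (1/0.024) × 3.865 × 0.7431^(2/3) × 0.00034^(1/2) = 2.44 m³/s.

Q = 2.44 m³/s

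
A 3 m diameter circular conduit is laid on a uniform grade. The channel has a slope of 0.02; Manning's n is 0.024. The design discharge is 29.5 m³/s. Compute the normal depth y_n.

Manning's equation rearranged: A R^(2/3) = nQ / (1·√S) = 0.024 × 29.5 / (√0.02) = 5.006.
At y = 2.41 m: A R^(2/3) = 5.727 — too large.
At y = 2.14 m: A R^(2/3) = 5.006 — ≈ 5.006.

y_n = 2.14 m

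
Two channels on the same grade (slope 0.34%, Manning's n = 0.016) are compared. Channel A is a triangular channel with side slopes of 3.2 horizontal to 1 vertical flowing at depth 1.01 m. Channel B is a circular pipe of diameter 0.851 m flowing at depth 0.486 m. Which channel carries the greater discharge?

channel A

Channel A: For a triangular section with side slope z = 3.2: A = zy² = 3.2×1.01² = 3.264 m²; P = 2y√(1+z²) = 2×1.01×3.353 = 6.772 m. Hydraulic radius R = A/P = 3.264/6.772 = 0.482 m. Q_A = (1/0.016)·3.264·0.482^(2/3)·√0.0034 = 7.313 m³/s.
Channel B: For a circular section of diameter D = 0.851 m at depth y = 0.486 m, the central angle is θ = 2 arccos(1 − 2y/D) = 3.427 rad. Then A = (D²/8)(θ − sin θ) = 0.3357 m² and P = Dθ/2 = 1.458 m. Hydraulic radius R = A/P = 0.3357/1.458 = 0.2302 m. Q_B = (1/0.016)·0.3357·0.2302^(2/3)·√0.0034 = 0.4596 m³/s.
Q_A = 7.313 m³/s vs Q_B = 0.4596 m³/s, so channel A carries more.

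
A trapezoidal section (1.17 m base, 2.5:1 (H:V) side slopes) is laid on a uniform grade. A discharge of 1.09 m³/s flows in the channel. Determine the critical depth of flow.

y_c = 0.347 m

At critical depth, Q² T / (g A³) = 1, i.e. A³/T = Q²/g = 1.09²/9.81 = 0.1211.
Trying y = 0.426 m: A³/T = 0.2615 — high.
Trying y = 0.347 m: A³/T = 0.1217 — ≈ 0.1211.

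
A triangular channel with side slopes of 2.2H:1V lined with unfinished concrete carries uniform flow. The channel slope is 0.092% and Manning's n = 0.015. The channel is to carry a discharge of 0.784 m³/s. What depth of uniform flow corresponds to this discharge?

Manning's equation rearranged: A R^(2/3) = nQ / (1·√S) = 0.015 × 0.784 / (√0.00092) = 0.3877.
At y = 0.505 m: A R^(2/3) = 0.2105 — low.
At y = 0.749 m: A R^(2/3) = 0.6023 — high.
At y = 0.635 m: A R^(2/3) = 0.3878 — close enough.

y_n = 0.635 m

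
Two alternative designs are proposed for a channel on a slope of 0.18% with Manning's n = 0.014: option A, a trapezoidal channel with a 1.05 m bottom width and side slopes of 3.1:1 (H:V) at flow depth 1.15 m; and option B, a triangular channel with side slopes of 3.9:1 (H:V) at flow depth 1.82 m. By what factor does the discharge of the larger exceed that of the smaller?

3.07

Channel A: With bottom width b = 1.05 m and side slope z = 3.1: A = (b + zy)y = (1.05 + 3.1×1.15)×1.15 = 5.307 m²; P = b + 2y√(1+z²) = 1.05 + 2×1.15×3.257 = 8.542 m. Hydraulic radius R = A/P = 5.307/8.542 = 0.6213 m. Q_A = (1/0.014)·5.307·0.6213^(2/3)·√0.0018 = 11.71 m³/s.
Channel B: For a triangular section with side slope z = 3.9: A = zy² = 3.9×1.82² = 12.92 m²; P = 2y√(1+z²) = 2×1.82×4.026 = 14.66 m. Hydraulic radius R = A/P = 12.92/14.66 = 0.8815 m. Q_B = (1/0.014)·12.92·0.8815^(2/3)·√0.0018 = 35.99 m³/s.
The larger discharge is 35.99 m³/s and the smaller is 11.71 m³/s; the ratio is 3.07.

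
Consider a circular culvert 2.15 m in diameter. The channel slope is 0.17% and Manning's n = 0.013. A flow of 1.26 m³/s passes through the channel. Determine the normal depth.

y_n = 0.592 m

Manning's equation rearranged: A R^(2/3) = nQ / (1·√S) = 0.013 × 1.26 / (√0.0017) = 0.3973.
Trying y = 0.44 m: A R^(2/3) = 0.2202 — too small.
Trying y = 0.679 m: A R^(2/3) = 0.5189 — too large.
Trying y = 0.592 m: A R^(2/3) = 0.3977 — matches.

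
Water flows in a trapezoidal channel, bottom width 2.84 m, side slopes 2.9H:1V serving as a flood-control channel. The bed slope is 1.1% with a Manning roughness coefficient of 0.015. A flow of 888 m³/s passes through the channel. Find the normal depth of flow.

y_n = 4.51 m

Manning's equation rearranged: A R^(2/3) = nQ / (1·√S) = 0.015 × 888 / (√0.011) = 127.
Try y = 5.71 m: A R^(2/3) = 226.5 — over.
Try y = 4.51 m: A R^(2/3) = 127 — matches.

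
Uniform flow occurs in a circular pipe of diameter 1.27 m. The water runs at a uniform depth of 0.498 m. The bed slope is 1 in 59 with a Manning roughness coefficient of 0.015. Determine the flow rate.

Q = 1.66 m³/s

For a circular section of diameter D = 1.27 m at depth y = 0.498 m, the central angle is θ = 2 arccos(1 − 2y/D) = 2.707 rad. Then A = (D²/8)(θ − sin θ) = 0.4608 m² and P = Dθ/2 = 1.719 m.
Hydraulic radius R = A/P = 0.4608/1.719 = 0.2681 m.
Manning's equation: Q = (1/n) A R^(2/3) S^(1/2) = (1/0.015) × 0.4608 × 0.2681^(2/3) × 0.01695^(1/2) = 1.66 m³/s.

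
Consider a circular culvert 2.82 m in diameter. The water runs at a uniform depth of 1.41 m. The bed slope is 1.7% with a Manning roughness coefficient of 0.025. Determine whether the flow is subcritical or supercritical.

supercritical

For a circular section of diameter D = 2.82 m at depth y = 1.41 m, the central angle is θ = 2 arccos(1 − 2y/D) = 3.142 rad. Then A = (D²/8)(θ − sin θ) = 3.123 m² and P = Dθ/2 = 4.43 m.
Hydraulic radius R = A/P = 3.123/4.43 = 0.705 m.
V = (1/n) R^(2/3) √S = (1/0.025) × 0.705^(2/3) × √0.017 = 4.131 m/s. Hydraulic depth D_h = A/T = 3.123/2.82 = 1.107 m.
Froude number Fr = V/√(g·D_h) = 4.131/√(9.81×1.107) = 1.25, which is greater than 1, so the flow is supercritical.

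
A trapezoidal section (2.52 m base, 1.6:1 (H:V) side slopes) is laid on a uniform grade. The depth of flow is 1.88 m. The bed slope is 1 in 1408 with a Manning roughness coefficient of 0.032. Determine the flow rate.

Q = 9.12 m³/s

With bottom width b = 2.52 m and side slope z = 1.6: A = (b + zy)y = (2.52 + 1.6×1.88)×1.88 = 10.39 m²; P = b + 2y√(1+z²) = 2.52 + 2×1.88×1.887 = 9.614 m.
Hydraulic radius R = A/P = 10.39/9.614 = 1.081 m.
Manning's equation: Q = (1/n) A R^(2/3) S^(1/2) = (1/0.032) × 10.39 × 1.081^(2/3) × 0.0007102^(1/2) = 9.12 m³/s.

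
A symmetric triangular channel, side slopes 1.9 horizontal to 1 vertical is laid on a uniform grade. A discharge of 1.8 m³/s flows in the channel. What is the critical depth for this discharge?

y_c = 0.712 m

At critical depth, Q² T / (g A³) = 1, i.e. A³/T = Q²/g = 1.8²/9.81 = 0.3303.
Try y = 0.801 m: A³/T = 0.5952 — too large.
Try y = 0.617 m: A³/T = 0.1614 — too small.
Try y = 0.712 m: A³/T = 0.3303 — ≈ 0.3303.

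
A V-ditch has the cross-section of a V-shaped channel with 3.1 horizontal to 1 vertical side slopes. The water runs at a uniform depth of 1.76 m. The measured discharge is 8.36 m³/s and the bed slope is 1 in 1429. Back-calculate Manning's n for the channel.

For a triangular section with side slope z = 3.1: A = zy² = 3.1×1.76² = 9.603 m²; P = 2y√(1+z²) = 2×1.76×3.257 = 11.47 m.
Hydraulic radius R = A/P = 9.603/11.47 = 0.8375 m.
Rearranging Manning's equation: n = (1/Q) A R^(2/3) S^(1/2) = (1/8.36) × 9.603 × 0.8375^(2/3) × √0.0006998 = 0.027.

n = 0.027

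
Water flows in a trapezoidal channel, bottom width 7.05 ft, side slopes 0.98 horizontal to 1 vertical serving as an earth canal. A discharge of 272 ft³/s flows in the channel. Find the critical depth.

At critical depth, Q² T / (g A³) = 1, i.e. A³/T = Q²/g = 272²/32.2 = 2298.
At y = 2.48 ft: A³/T = 1091 — low.
At y = 3.84 ft: A³/T = 4911 — high.
At y = 3.09 ft: A³/T = 2304 — close enough.

y_c = 3.09 ft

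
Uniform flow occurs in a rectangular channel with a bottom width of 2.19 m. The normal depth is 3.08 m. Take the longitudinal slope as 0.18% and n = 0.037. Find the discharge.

Q = 6.71 m³/s

Flow area A = b·y = 2.19 × 3.08 = 6.745 m². Wetted perimeter P = b + 2y = 2.19 + 2×3.08 = 8.35 m.
Hydraulic radius R = A/P = 6.745/8.35 = 0.8078 m.
Manning's equation: Q = (1/n) A R^(2/3) S^(1/2) = (1/0.037) × 6.745 × 0.8078^(2/3) × 0.0018^(1/2) = 6.71 m³/s.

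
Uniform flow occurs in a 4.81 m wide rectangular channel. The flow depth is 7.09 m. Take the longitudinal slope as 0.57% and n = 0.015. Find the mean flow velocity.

Flow area A = b·y = 4.81 × 7.09 = 34.1 m². Wetted perimeter P = b + 2y = 4.81 + 2×7.09 = 18.99 m.
Hydraulic radius R = A/P = 34.1/18.99 = 1.796 m.
From Manning's equation, V = (1/n) R^(2/3) S^(1/2) = (1/0.015) × 1.796^(2/3) × 0.0057^(1/2) = 7.44 m/s.

V = 7.44 m/s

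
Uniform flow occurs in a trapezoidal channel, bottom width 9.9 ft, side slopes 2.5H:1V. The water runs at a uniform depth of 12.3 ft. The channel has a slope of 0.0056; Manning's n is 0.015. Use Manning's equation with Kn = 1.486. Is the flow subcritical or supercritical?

With bottom width b = 9.9 ft and side slope z = 2.5: A = (b + zy)y = (9.9 + 2.5×12.3)×12.3 = 500 ft²; P = b + 2y√(1+z²) = 9.9 + 2×12.3×2.693 = 76.14 ft.
Hydraulic radius R = A/P = 500/76.14 = 6.567 ft.
V = (1.486/n) R^(2/3) √S = (1.486/0.015) × 6.567^(2/3) × √0.0056 = 26 ft/s. Hydraulic depth D_h = A/T = 500/71.4 = 7.003 ft.
Froude number Fr = V/√(g·D_h) = 26/√(32.2×7.003) = 1.73, which is greater than 1, so the flow is supercritical.

supercritical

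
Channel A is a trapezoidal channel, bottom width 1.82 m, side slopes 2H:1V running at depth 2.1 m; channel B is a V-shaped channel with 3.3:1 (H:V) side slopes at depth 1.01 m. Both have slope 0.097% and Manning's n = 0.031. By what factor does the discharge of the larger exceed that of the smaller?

6.61

Channel A: With bottom width b = 1.82 m and side slope z = 2: A = (b + zy)y = (1.82 + 2×2.1)×2.1 = 12.64 m²; P = b + 2y√(1+z²) = 1.82 + 2×2.1×2.236 = 11.21 m. Hydraulic radius R = A/P = 12.64/11.21 = 1.128 m. Q_A = (1/0.031)·12.64·1.128^(2/3)·√0.00097 = 13.76 m³/s.
Channel B: For a triangular section with side slope z = 3.3: A = zy² = 3.3×1.01² = 3.366 m²; P = 2y√(1+z²) = 2×1.01×3.448 = 6.965 m. Hydraulic radius R = A/P = 3.366/6.965 = 0.4833 m. Q_B = (1/0.031)·3.366·0.4833^(2/3)·√0.00097 = 2.083 m³/s.
The larger discharge is 13.76 m³/s and the smaller is 2.083 m³/s; the ratio is 6.61.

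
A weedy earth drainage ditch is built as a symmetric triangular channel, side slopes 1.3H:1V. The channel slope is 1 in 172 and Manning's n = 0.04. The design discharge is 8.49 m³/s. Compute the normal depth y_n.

Manning's equation rearranged: A R^(2/3) = nQ / (1·√S) = 0.04 × 8.49 / (√0.005814) = 4.454.
Try y = 2.49 m: A R^(2/3) = 7.989 — high.
Try y = 1.42 m: A R^(2/3) = 1.787 — low.
Try y = 2 m: A R^(2/3) = 4.454 — close enough.

y_n = 2 m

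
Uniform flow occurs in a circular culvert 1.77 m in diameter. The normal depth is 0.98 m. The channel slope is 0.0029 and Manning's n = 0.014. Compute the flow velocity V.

V = 2.33 m/s

For a circular section of diameter D = 1.77 m at depth y = 0.98 m, the central angle is θ = 2 arccos(1 − 2y/D) = 3.357 rad. Then A = (D²/8)(θ − sin θ) = 1.398 m² and P = Dθ/2 = 2.971 m.
Hydraulic radius R = A/P = 1.398/2.971 = 0.4706 m.
From Manning's equation, V = (1/n) R^(2/3) S^(1/2) = (1/0.014) × 0.4706^(2/3) × 0.0029^(1/2) = 2.33 m/s.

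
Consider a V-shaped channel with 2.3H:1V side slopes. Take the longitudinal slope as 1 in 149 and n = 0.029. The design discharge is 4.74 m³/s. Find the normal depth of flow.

Manning's equation rearranged: A R^(2/3) = nQ / (1·√S) = 0.029 × 4.74 / (√0.006711) = 1.678.
At y = 1.3 m: A R^(2/3) = 2.753 — too large.
At y = 0.81 m: A R^(2/3) = 0.7797 — too small.
At y = 1.08 m: A R^(2/3) = 1.679 — close enough.

y_n = 1.08 m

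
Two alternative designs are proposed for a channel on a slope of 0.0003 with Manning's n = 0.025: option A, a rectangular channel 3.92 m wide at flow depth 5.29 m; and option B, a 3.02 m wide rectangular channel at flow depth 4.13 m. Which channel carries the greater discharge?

channel A

Channel A: Flow area A = b·y = 3.92 × 5.29 = 20.74 m². Wetted perimeter P = b + 2y = 3.92 + 2×5.29 = 14.5 m. Hydraulic radius R = A/P = 20.74/14.5 = 1.43 m. Q_A = (1/0.025)·20.74·1.43^(2/3)·√0.0003 = 18.24 m³/s.
Channel B: Flow area A = b·y = 3.02 × 4.13 = 12.47 m². Wetted perimeter P = b + 2y = 3.02 + 2×4.13 = 11.28 m. Hydraulic radius R = A/P = 12.47/11.28 = 1.106 m. Q_B = (1/0.025)·12.47·1.106^(2/3)·√0.0003 = 9.24 m³/s.
Q_A = 18.24 m³/s vs Q_B = 9.24 m³/s, so channel A carries more.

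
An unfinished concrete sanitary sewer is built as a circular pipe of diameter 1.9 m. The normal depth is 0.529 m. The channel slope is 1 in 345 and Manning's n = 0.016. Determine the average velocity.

For a circular section of diameter D = 1.9 m at depth y = 0.529 m, the central angle is θ = 2 arccos(1 − 2y/D) = 2.223 rad. Then A = (D²/8)(θ − sin θ) = 0.6448 m² and P = Dθ/2 = 2.112 m.
Hydraulic radius R = A/P = 0.6448/2.112 = 0.3053 m.
From Manning's equation, V = (1/n) R^(2/3) S^(1/2) = (1/0.016) × 0.3053^(2/3) × 0.002899^(1/2) = 1.53 m/s.

V = 1.53 m/s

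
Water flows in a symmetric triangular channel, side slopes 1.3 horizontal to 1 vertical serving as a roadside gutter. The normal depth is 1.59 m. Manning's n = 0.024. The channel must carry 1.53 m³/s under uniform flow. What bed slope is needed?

For a triangular section with side slope z = 1.3: A = zy² = 1.3×1.59² = 3.287 m²; P = 2y√(1+z²) = 2×1.59×1.64 = 5.216 m.
Hydraulic radius R = A/P = 3.287/5.216 = 0.6301 m.
From Manning's equation, S = [nQ / (1 A R^(2/3))]² = [0.024 × 1.53 / (1 × 3.287 × 0.6301^(2/3))]² = 0.000231.

S = 0.000231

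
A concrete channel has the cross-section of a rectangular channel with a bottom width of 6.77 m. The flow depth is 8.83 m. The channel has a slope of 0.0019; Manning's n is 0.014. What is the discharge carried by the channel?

Flow area A = b·y = 6.77 × 8.83 = 59.78 m². Wetted perimeter P = b + 2y = 6.77 + 2×8.83 = 24.43 m.
Hydraulic radius R = A/P = 59.78/24.43 = 2.447 m.
Manning's equation: Q = (1/n) A R^(2/3) S^(1/2) = (1/0.014) × 59.78 × 2.447^(2/3) × 0.0019^(1/2) = 338 m³/s.

Q = 338 m³/s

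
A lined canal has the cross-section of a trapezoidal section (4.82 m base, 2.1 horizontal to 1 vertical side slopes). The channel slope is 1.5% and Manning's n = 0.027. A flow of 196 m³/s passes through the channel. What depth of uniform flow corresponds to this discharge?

Manning's equation rearranged: A R^(2/3) = nQ / (1·√S) = 0.027 × 196 / (√0.015) = 43.21.
Try y = 1.97 m: A R^(2/3) = 20.6 — low.
Try y = 3.37 m: A R^(2/3) = 62.71 — high.
Try y = 2.83 m: A R^(2/3) = 43.28 — matches.

y_n = 2.83 m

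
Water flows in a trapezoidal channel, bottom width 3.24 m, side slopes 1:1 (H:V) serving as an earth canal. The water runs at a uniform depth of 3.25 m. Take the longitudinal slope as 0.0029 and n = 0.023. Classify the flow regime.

With bottom width b = 3.24 m and side slope z = 1: A = (b + zy)y = (3.24 + 1×3.25)×3.25 = 21.09 m²; P = b + 2y√(1+z²) = 3.24 + 2×3.25×1.414 = 12.43 m.
Hydraulic radius R = A/P = 21.09/12.43 = 1.697 m.
V = (1/n) R^(2/3) √S = (1/0.023) × 1.697^(2/3) × √0.0029 = 3.331 m/s. Hydraulic depth D_h = A/T = 21.09/9.74 = 2.166 m.
Froude number Fr = V/√(g·D_h) = 3.331/√(9.81×2.166) = 0.723, which is less than 1, so the flow is subcritical.

subcritical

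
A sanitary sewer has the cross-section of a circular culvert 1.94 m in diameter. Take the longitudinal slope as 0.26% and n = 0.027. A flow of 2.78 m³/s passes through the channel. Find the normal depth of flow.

Manning's equation rearranged: A R^(2/3) = nQ / (1·√S) = 0.027 × 2.78 / (√0.0026) = 1.472.
Trying y = 1.04 m: A R^(2/3) = 1.025 — too small.
Trying y = 1.44 m: A R^(2/3) = 1.644 — too large.
Trying y = 1.32 m: A R^(2/3) = 1.471 — close enough.

y_n = 1.32 m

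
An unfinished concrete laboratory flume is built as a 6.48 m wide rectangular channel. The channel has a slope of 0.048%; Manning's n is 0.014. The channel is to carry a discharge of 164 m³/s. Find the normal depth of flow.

Manning's equation rearranged: A R^(2/3) = nQ / (1·√S) = 0.014 × 164 / (√0.00048) = 104.8.
Trying y = 10.5 m: A R^(2/3) = 124.5 — high.
Trying y = 9.06 m: A R^(2/3) = 104.8 — matches.

y_n = 9.06 m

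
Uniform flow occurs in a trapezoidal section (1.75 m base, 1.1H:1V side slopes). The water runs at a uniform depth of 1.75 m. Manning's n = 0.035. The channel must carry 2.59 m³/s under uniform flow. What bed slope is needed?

With bottom width b = 1.75 m and side slope z = 1.1: A = (b + zy)y = (1.75 + 1.1×1.75)×1.75 = 6.431 m²; P = b + 2y√(1+z²) = 1.75 + 2×1.75×1.487 = 6.953 m.
Hydraulic radius R = A/P = 6.431/6.953 = 0.9249 m.
From Manning's equation, S = [nQ / (1 A R^(2/3))]² = [0.035 × 2.59 / (1 × 6.431 × 0.9249^(2/3))]² = 0.00022.

S = 0.00022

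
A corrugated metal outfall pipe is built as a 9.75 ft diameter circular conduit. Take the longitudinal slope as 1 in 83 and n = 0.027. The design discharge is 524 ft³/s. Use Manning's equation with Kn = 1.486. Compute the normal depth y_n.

Manning's equation rearranged: A R^(2/3) = nQ / (1.486·√S) = 0.027 × 524 / (1.486 × √0.01205) = 86.74.
At y = 4.7 ft: A R^(2/3) = 63.51 — too small.
At y = 6.97 ft: A R^(2/3) = 116.3 — too large.
At y = 5.68 ft: A R^(2/3) = 86.8 — close enough.

y_n = 5.68 ft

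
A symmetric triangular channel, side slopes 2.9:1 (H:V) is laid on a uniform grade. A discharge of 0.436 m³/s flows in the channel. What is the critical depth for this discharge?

y_c = 0.341 m

At critical depth, Q² T / (g A³) = 1, i.e. A³/T = Q²/g = 0.436²/9.81 = 0.01938.
At y = 0.274 m: A³/T = 0.006494 — too small.
At y = 0.402 m: A³/T = 0.04415 — too large.
At y = 0.341 m: A³/T = 0.01939 — matches.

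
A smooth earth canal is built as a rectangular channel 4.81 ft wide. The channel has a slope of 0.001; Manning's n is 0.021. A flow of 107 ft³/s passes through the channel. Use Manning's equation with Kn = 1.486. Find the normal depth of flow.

Manning's equation rearranged: A R^(2/3) = nQ / (1.486·√S) = 0.021 × 107 / (1.486 × √0.001) = 47.82.
Try y = 8.19 ft: A R^(2/3) = 59.56 — over.
Try y = 4.79 ft: A R^(2/3) = 31.53 — short.
Try y = 6.78 ft: A R^(2/3) = 47.81 — matches.

y_n = 6.78 ft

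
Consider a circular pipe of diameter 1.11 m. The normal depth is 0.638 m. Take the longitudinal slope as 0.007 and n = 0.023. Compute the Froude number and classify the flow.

For a circular section of diameter D = 1.11 m at depth y = 0.638 m, the central angle is θ = 2 arccos(1 − 2y/D) = 3.442 rad. Then A = (D²/8)(θ − sin θ) = 0.5756 m² and P = Dθ/2 = 1.91 m.
Hydraulic radius R = A/P = 0.5756/1.91 = 0.3013 m.
V = (1/n) R^(2/3) √S = (1/0.023) × 0.3013^(2/3) × √0.007 = 1.635 m/s. Hydraulic depth D_h = A/T = 0.5756/1.098 = 0.5245 m.
Froude number Fr = V/√(g·D_h) = 1.635/√(9.81×0.5245) = 0.721, which is less than 1, so the flow is subcritical.

subcritical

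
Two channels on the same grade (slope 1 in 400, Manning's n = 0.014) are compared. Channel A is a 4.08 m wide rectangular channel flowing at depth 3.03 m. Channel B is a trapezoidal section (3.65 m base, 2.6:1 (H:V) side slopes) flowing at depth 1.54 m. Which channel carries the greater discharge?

Channel A: Flow area A = b·y = 4.08 × 3.03 = 12.36 m². Wetted perimeter P = b + 2y = 4.08 + 2×3.03 = 10.14 m. Hydraulic radius R = A/P = 12.36/10.14 = 1.219 m. Q_A = (1/0.014)·12.36·1.219^(2/3)·√0.0025 = 50.39 m³/s.
Channel B: With bottom width b = 3.65 m and side slope z = 2.6: A = (b + zy)y = (3.65 + 2.6×1.54)×1.54 = 11.79 m²; P = b + 2y√(1+z²) = 3.65 + 2×1.54×2.786 = 12.23 m. Hydraulic radius R = A/P = 11.79/12.23 = 0.9638 m. Q_B = (1/0.014)·11.79·0.9638^(2/3)·√0.0025 = 41.07 m³/s.
Q_A = 50.39 m³/s vs Q_B = 41.07 m³/s, so channel A carries more.

channel A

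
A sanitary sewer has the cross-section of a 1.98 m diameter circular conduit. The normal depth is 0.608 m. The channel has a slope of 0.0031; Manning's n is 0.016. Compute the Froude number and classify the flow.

subcritical

For a circular section of diameter D = 1.98 m at depth y = 0.608 m, the central angle is θ = 2 arccos(1 − 2y/D) = 2.349 rad. Then A = (D²/8)(θ − sin θ) = 0.8024 m² and P = Dθ/2 = 2.326 m.
Hydraulic radius R = A/P = 0.8024/2.326 = 0.345 m.
V = (1/n) R^(2/3) √S = (1/0.016) × 0.345^(2/3) × √0.0031 = 1.712 m/s. Hydraulic depth D_h = A/T = 0.8024/1.827 = 0.4393 m.
Froude number Fr = V/√(g·D_h) = 1.712/√(9.81×0.4393) = 0.825, which is less than 1, so the flow is subcritical.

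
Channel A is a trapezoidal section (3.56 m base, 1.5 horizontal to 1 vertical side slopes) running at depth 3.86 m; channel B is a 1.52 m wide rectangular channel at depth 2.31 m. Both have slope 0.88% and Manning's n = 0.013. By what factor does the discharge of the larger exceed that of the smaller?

24.2

Channel A: With bottom width b = 3.56 m and side slope z = 1.5: A = (b + zy)y = (3.56 + 1.5×3.86)×3.86 = 36.09 m²; P = b + 2y√(1+z²) = 3.56 + 2×3.86×1.803 = 17.48 m. Hydraulic radius R = A/P = 36.09/17.48 = 2.065 m. Q_A = (1/0.013)·36.09·2.065^(2/3)·√0.0088 = 422.3 m³/s.
Channel B: Flow area A = b·y = 1.52 × 2.31 = 3.511 m². Wetted perimeter P = b + 2y = 1.52 + 2×2.31 = 6.14 m. Hydraulic radius R = A/P = 3.511/6.14 = 0.5719 m. Q_B = (1/0.013)·3.511·0.5719^(2/3)·√0.0088 = 17.46 m³/s.
The larger discharge is 422.3 m³/s and the smaller is 17.46 m³/s; the ratio is 24.2.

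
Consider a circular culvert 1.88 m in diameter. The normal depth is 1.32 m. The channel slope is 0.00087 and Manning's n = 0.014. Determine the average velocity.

V = 1.43 m/s

For a circular section of diameter D = 1.88 m at depth y = 1.32 m, the central angle is θ = 2 arccos(1 − 2y/D) = 3.974 rad. Then A = (D²/8)(θ − sin θ) = 2.082 m² and P = Dθ/2 = 3.735 m.
Hydraulic radius R = A/P = 2.082/3.735 = 0.5575 m.
From Manning's equation, V = (1/n) R^(2/3) S^(1/2) = (1/0.014) × 0.5575^(2/3) × 0.00087^(1/2) = 1.43 m/s.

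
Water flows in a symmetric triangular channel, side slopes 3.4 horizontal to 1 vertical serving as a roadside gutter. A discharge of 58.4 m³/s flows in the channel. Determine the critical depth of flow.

At critical depth, Q² T / (g A³) = 1, i.e. A³/T = Q²/g = 58.4²/9.81 = 347.7.
Try y = 1.7 m: A³/T = 82.07 — low.
Try y = 2.64 m: A³/T = 741.2 — high.
Try y = 2.27 m: A³/T = 348.4 — close enough.

y_c = 2.27 m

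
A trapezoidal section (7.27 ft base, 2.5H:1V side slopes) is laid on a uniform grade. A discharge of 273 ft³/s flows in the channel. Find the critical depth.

y_c = 2.62 ft

At critical depth, Q² T / (g A³) = 1, i.e. A³/T = Q²/g = 273²/32.2 = 2315.
Trying y = 3.09 ft: A³/T = 4378 — over.
Trying y = 2.62 ft: A³/T = 2330 — ≈ 2315.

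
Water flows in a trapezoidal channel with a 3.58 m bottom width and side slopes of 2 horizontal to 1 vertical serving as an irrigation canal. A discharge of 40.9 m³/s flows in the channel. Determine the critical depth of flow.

At critical depth, Q² T / (g A³) = 1, i.e. A³/T = Q²/g = 40.9²/9.81 = 170.5.
Trying y = 1.94 m: A³/T = 267.3 — too large.
Trying y = 1.34 m: A³/T = 66.02 — too small.
Trying y = 1.73 m: A³/T = 172.1 — matches.

y_c = 1.73 m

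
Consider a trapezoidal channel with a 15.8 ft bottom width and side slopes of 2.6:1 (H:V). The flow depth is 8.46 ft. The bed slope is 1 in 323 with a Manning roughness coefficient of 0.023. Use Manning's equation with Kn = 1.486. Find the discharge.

Q = 3400 ft³/s

With bottom width b = 15.8 ft and side slope z = 2.6: A = (b + zy)y = (15.8 + 2.6×8.46)×8.46 = 319.8 ft²; P = b + 2y√(1+z²) = 15.8 + 2×8.46×2.786 = 62.93 ft.
Hydraulic radius R = A/P = 319.8/62.93 = 5.081 ft.
Manning's equation: Q = (1.486/n) A R^(2/3) S^(1/2) = (1.486/0.023) × 319.8 × 5.081^(2/3) × 0.003096^(1/2) = 3400 ft³/s.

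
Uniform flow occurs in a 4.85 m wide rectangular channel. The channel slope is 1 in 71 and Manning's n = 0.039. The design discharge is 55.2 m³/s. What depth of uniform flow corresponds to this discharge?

y_n = 3.06 m

Manning's equation rearranged: A R^(2/3) = nQ / (1·√S) = 0.039 × 55.2 / (√0.01408) = 18.14.
At y = 3.87 m: A R^(2/3) = 24.49 — too large.
At y = 2.55 m: A R^(2/3) = 14.3 — too small.
At y = 3.06 m: A R^(2/3) = 18.15 — close enough.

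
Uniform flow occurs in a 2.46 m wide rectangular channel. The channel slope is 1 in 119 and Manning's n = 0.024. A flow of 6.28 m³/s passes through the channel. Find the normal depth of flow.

y_n = 0.995 m

Manning's equation rearranged: A R^(2/3) = nQ / (1·√S) = 0.024 × 6.28 / (√0.008403) = 1.644.
Try y = 1.12 m: A R^(2/3) = 1.93 — high.
Try y = 0.68 m: A R^(2/3) = 0.9646 — low.
Try y = 0.995 m: A R^(2/3) = 1.643 — close enough.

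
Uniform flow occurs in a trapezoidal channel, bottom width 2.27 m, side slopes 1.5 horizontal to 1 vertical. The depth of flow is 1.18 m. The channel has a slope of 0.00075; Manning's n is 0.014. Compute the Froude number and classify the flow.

With bottom width b = 2.27 m and side slope z = 1.5: A = (b + zy)y = (2.27 + 1.5×1.18)×1.18 = 4.767 m²; P = b + 2y√(1+z²) = 2.27 + 2×1.18×1.803 = 6.525 m.
Hydraulic radius R = A/P = 4.767/6.525 = 0.7307 m.
V = (1/n) R^(2/3) √S = (1/0.014) × 0.7307^(2/3) × √0.00075 = 1.587 m/s. Hydraulic depth D_h = A/T = 4.767/5.81 = 0.8205 m.
Froude number Fr = V/√(g·D_h) = 1.587/√(9.81×0.8205) = 0.559, which is less than 1, so the flow is subcritical.

subcritical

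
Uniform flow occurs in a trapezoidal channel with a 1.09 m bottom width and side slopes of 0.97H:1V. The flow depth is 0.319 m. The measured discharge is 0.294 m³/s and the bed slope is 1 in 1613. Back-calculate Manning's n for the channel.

n = 0.014

With bottom width b = 1.09 m and side slope z = 0.97: A = (b + zy)y = (1.09 + 0.97×0.319)×0.319 = 0.4464 m²; P = b + 2y√(1+z²) = 1.09 + 2×0.319×1.393 = 1.979 m.
Hydraulic radius R = A/P = 0.4464/1.979 = 0.2256 m.
Rearranging Manning's equation: n = (1/Q) A R^(2/3) S^(1/2) = (1/0.294) × 0.4464 × 0.2256^(2/3) × √0.00062 = 0.014.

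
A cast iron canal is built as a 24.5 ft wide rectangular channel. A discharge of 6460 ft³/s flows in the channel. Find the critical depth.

For a rectangular channel, critical depth y_c = (q²/g)^(1/3) where q = Q/b = 6460/24.5 = 263.7 ft²/s.
So y_c = (263.7²/32.2)^(1/3) = 12.9 ft.

y_c = 12.9 ft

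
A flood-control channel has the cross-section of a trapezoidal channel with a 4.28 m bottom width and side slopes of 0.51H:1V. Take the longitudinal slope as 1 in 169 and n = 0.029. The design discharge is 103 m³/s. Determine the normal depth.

y_n = 4 m

Manning's equation rearranged: A R^(2/3) = nQ / (1·√S) = 0.029 × 103 / (√0.005917) = 38.83.
Trying y = 3.18 m: A R^(2/3) = 26.14 — low.
Trying y = 4 m: A R^(2/3) = 38.87 — close enough.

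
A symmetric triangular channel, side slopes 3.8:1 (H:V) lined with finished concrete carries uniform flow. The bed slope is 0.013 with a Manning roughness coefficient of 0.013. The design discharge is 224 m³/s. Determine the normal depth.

Manning's equation rearranged: A R^(2/3) = nQ / (1·√S) = 0.013 × 224 / (√0.013) = 25.54.
Trying y = 2.12 m: A R^(2/3) = 17.36 — low.
Trying y = 2.91 m: A R^(2/3) = 40.41 — high.
Trying y = 2.45 m: A R^(2/3) = 25.54 — ≈ 25.54.

y_n = 2.45 m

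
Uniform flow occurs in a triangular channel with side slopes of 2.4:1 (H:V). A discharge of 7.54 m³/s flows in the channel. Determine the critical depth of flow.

y_c = 1.15 m

At critical depth, Q² T / (g A³) = 1, i.e. A³/T = Q²/g = 7.54²/9.81 = 5.795.
Try y = 1.37 m: A³/T = 13.9 — high.
Try y = 0.865 m: A³/T = 1.395 — low.
Try y = 1.15 m: A³/T = 5.793 — close enough.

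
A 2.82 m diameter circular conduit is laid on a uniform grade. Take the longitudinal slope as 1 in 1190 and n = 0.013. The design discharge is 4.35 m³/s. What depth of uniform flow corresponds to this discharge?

Manning's equation rearranged: A R^(2/3) = nQ / (1·√S) = 0.013 × 4.35 / (√0.0008403) = 1.951.
Try y = 1.4 m: A R^(2/3) = 2.444 — too large.
Try y = 1.03 m: A R^(2/3) = 1.409 — too small.
Try y = 1.23 m: A R^(2/3) = 1.95 — close enough.

y_n = 1.23 m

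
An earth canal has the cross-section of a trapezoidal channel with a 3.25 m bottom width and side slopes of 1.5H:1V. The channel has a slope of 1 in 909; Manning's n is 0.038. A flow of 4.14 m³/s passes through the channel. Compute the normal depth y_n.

y_n = 1.14 m

Manning's equation rearranged: A R^(2/3) = nQ / (1·√S) = 0.038 × 4.14 / (√0.0011) = 4.743.
At y = 1.43 m: A R^(2/3) = 7.286 — over.
At y = 1.14 m: A R^(2/3) = 4.743 — ≈ 4.743.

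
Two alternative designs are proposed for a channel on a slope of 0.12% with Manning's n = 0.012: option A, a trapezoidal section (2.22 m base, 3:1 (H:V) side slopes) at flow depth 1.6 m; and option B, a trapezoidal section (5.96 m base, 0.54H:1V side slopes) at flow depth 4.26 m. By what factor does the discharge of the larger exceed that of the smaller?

Channel A: With bottom width b = 2.22 m and side slope z = 3: A = (b + zy)y = (2.22 + 3×1.6)×1.6 = 11.23 m²; P = b + 2y√(1+z²) = 2.22 + 2×1.6×3.162 = 12.34 m. Hydraulic radius R = A/P = 11.23/12.34 = 0.9103 m. Q_A = (1/0.012)·11.23·0.9103^(2/3)·√0.0012 = 30.45 m³/s.
Channel B: With bottom width b = 5.96 m and side slope z = 0.54: A = (b + zy)y = (5.96 + 0.54×4.26)×4.26 = 35.19 m²; P = b + 2y√(1+z²) = 5.96 + 2×4.26×1.136 = 15.64 m. Hydraulic radius R = A/P = 35.19/15.64 = 2.25 m. Q_B = (1/0.012)·35.19·2.25^(2/3)·√0.0012 = 174.4 m³/s.
The larger discharge is 174.4 m³/s and the smaller is 30.45 m³/s; the ratio is 5.73.

5.73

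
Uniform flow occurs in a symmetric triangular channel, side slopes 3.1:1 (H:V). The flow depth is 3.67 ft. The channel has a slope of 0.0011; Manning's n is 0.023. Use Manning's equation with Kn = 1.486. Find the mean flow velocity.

V = 3.11 ft/s

For a triangular section with side slope z = 3.1: A = zy² = 3.1×3.67² = 41.75 ft²; P = 2y√(1+z²) = 2×3.67×3.257 = 23.91 ft.
Hydraulic radius R = A/P = 41.75/23.91 = 1.746 ft.
From Manning's equation, V = (1.486/n) R^(2/3) S^(1/2) = (1.486/0.023) × 1.746^(2/3) × 0.0011^(1/2) = 3.11 ft/s.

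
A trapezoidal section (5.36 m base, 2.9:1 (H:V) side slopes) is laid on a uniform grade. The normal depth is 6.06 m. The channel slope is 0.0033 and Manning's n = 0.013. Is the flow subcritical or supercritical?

supercritical

With bottom width b = 5.36 m and side slope z = 2.9: A = (b + zy)y = (5.36 + 2.9×6.06)×6.06 = 139 m²; P = b + 2y√(1+z²) = 5.36 + 2×6.06×3.068 = 42.54 m.
Hydraulic radius R = A/P = 139/42.54 = 3.267 m.
V = (1/n) R^(2/3) √S = (1/0.013) × 3.267^(2/3) × √0.0033 = 9.73 m/s. Hydraulic depth D_h = A/T = 139/40.51 = 3.431 m.
Froude number Fr = V/√(g·D_h) = 9.73/√(9.81×3.431) = 1.68, which is greater than 1, so the flow is supercritical.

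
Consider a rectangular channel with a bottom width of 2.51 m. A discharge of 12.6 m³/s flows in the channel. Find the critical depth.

For a rectangular channel, critical depth y_c = (q²/g)^(1/3) where q = Q/b = 12.6/2.51 = 5.02 m²/s.
So y_c = (5.02²/9.81)^(1/3) = 1.37 m.

y_c = 1.37 m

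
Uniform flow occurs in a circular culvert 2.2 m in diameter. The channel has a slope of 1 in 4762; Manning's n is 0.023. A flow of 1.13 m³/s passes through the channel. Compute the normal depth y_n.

Manning's equation rearranged: A R^(2/3) = nQ / (1·√S) = 0.023 × 1.13 / (√0.00021) = 1.793.
Trying y = 1.06 m: A R^(2/3) = 1.198 — too small.
Trying y = 1.36 m: A R^(2/3) = 1.794 — close enough.

y_n = 1.36 m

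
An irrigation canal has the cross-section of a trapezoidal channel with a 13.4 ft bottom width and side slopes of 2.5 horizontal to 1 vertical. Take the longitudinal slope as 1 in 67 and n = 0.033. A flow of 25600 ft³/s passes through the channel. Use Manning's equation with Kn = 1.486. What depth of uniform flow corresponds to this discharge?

y_n = 17.9 ft

Manning's equation rearranged: A R^(2/3) = nQ / (1.486·√S) = 0.033 × 25600 / (1.486 × √0.01493) = 4653.
Try y = 14.4 ft: A R^(2/3) = 2803 — short.
Try y = 22.4 ft: A R^(2/3) = 7966 — over.
Try y = 17.9 ft: A R^(2/3) = 4662 — close enough.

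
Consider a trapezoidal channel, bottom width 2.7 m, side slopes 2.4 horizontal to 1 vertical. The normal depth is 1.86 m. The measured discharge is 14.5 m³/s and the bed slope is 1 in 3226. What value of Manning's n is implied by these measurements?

n = 0.017

With bottom width b = 2.7 m and side slope z = 2.4: A = (b + zy)y = (2.7 + 2.4×1.86)×1.86 = 13.33 m²; P = b + 2y√(1+z²) = 2.7 + 2×1.86×2.6 = 12.37 m.
Hydraulic radius R = A/P = 13.33/12.37 = 1.077 m.
Rearranging Manning's equation: n = (1/Q) A R^(2/3) S^(1/2) = (1/14.5) × 13.33 × 1.077^(2/3) × √0.00031 = 0.017.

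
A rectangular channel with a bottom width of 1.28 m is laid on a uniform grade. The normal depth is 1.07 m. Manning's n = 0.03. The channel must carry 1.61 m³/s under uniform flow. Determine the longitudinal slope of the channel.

Flow area A = b·y = 1.28 × 1.07 = 1.37 m². Wetted perimeter P = b + 2y = 1.28 + 2×1.07 = 3.42 m.
Hydraulic radius R = A/P = 1.37/3.42 = 0.4005 m.
From Manning's equation, S = [nQ / (1 A R^(2/3))]² = [0.03 × 1.61 / (1 × 1.37 × 0.4005^(2/3))]² = 0.00421.

S = 0.00421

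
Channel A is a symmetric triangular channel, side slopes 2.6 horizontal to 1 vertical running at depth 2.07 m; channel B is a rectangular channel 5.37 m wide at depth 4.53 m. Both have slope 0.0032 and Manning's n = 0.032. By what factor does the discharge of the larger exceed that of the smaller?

Channel A: For a triangular section with side slope z = 2.6: A = zy² = 2.6×2.07² = 11.14 m²; P = 2y√(1+z²) = 2×2.07×2.786 = 11.53 m. Hydraulic radius R = A/P = 11.14/11.53 = 0.966 m. Q_A = (1/0.032)·11.14·0.966^(2/3)·√0.0032 = 19.25 m³/s.
Channel B: Flow area A = b·y = 5.37 × 4.53 = 24.33 m². Wetted perimeter P = b + 2y = 5.37 + 2×4.53 = 14.43 m. Hydraulic radius R = A/P = 24.33/14.43 = 1.686 m. Q_B = (1/0.032)·24.33·1.686^(2/3)·√0.0032 = 60.91 m³/s.
The larger discharge is 60.91 m³/s and the smaller is 19.25 m³/s; the ratio is 3.17.

3.17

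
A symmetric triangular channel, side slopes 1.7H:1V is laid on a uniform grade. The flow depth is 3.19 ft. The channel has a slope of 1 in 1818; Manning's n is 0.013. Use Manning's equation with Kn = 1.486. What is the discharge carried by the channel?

For a triangular section with side slope z = 1.7: A = zy² = 1.7×3.19² = 17.3 ft²; P = 2y√(1+z²) = 2×3.19×1.972 = 12.58 ft.
Hydraulic radius R = A/P = 17.3/12.58 = 1.375 ft.
Manning's equation: Q = (1.486/n) A R^(2/3) S^(1/2) = (1.486/0.013) × 17.3 × 1.375^(2/3) × 0.0005501^(1/2) = 57.3 ft³/s.

Q = 57.3 ft³/s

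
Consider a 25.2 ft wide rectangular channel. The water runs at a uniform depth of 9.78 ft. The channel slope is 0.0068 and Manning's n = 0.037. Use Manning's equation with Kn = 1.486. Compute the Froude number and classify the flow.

subcritical

Flow area A = b·y = 25.2 × 9.78 = 246.5 ft². Wetted perimeter P = b + 2y = 25.2 + 2×9.78 = 44.76 ft.
Hydraulic radius R = A/P = 246.5/44.76 = 5.506 ft.
V = (1.486/n) R^(2/3) √S = (1.486/0.037) × 5.506^(2/3) × √0.0068 = 10.33 ft/s. Hydraulic depth D_h = A/T = 246.5/25.2 = 9.78 ft.
Froude number Fr = V/√(g·D_h) = 10.33/√(32.2×9.78) = 0.582, which is less than 1, so the flow is subcritical.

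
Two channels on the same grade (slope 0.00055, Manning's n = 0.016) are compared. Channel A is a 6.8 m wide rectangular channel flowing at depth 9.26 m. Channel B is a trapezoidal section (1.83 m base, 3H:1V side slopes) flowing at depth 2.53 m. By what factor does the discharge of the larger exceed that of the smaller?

4

Channel A: Flow area A = b·y = 6.8 × 9.26 = 62.97 m². Wetted perimeter P = b + 2y = 6.8 + 2×9.26 = 25.32 m. Hydraulic radius R = A/P = 62.97/25.32 = 2.487 m. Q_A = (1/0.016)·62.97·2.487^(2/3)·√0.00055 = 169.4 m³/s.
Channel B: With bottom width b = 1.83 m and side slope z = 3: A = (b + zy)y = (1.83 + 3×2.53)×2.53 = 23.83 m²; P = b + 2y√(1+z²) = 1.83 + 2×2.53×3.162 = 17.83 m. Hydraulic radius R = A/P = 23.83/17.83 = 1.337 m. Q_B = (1/0.016)·23.83·1.337^(2/3)·√0.00055 = 42.39 m³/s.
The larger discharge is 169.4 m³/s and the smaller is 42.39 m³/s; the ratio is 4.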